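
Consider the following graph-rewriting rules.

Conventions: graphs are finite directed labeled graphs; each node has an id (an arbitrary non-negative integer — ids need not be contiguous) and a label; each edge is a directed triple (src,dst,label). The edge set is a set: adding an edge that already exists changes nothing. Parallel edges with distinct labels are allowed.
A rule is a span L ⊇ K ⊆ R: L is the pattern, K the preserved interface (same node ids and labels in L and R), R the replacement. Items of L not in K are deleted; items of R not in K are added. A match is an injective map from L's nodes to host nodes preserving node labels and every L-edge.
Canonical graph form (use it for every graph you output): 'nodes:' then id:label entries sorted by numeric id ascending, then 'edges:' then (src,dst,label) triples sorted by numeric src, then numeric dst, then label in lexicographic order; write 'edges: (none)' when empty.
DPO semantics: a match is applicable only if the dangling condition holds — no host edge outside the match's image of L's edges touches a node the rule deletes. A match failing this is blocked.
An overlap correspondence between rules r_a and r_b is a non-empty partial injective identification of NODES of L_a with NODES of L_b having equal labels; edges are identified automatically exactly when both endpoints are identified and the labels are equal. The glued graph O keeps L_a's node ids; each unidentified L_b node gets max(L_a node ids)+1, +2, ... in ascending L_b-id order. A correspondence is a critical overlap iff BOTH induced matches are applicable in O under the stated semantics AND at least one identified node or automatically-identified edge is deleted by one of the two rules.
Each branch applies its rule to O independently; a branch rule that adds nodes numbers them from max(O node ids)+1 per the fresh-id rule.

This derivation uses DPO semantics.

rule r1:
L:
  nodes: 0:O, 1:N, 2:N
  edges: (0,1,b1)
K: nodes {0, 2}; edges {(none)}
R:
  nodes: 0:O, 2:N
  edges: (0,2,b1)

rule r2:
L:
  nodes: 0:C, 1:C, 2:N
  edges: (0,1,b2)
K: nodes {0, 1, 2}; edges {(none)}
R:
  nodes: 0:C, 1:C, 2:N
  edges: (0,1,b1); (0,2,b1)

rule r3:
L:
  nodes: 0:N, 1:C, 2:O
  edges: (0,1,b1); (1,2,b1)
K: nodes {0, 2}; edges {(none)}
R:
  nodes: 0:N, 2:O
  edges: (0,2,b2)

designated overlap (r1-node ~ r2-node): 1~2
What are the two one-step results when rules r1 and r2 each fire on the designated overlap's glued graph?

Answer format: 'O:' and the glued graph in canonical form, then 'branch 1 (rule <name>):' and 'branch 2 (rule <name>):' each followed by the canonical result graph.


O:
nodes: 0:O, 1:N, 2:N, 3:C, 4:C
edges: (0,1,b1); (3,4,b2)
branch 1 (rule r1):
nodes: 0:O, 2:N, 3:C, 4:C
edges: (0,2,b1); (3,4,b2)
branch 2 (rule r2):
nodes: 0:O, 1:N, 2:N, 3:C, 4:C
edges: (0,1,b1); (3,1,b1); (3,4,b1)


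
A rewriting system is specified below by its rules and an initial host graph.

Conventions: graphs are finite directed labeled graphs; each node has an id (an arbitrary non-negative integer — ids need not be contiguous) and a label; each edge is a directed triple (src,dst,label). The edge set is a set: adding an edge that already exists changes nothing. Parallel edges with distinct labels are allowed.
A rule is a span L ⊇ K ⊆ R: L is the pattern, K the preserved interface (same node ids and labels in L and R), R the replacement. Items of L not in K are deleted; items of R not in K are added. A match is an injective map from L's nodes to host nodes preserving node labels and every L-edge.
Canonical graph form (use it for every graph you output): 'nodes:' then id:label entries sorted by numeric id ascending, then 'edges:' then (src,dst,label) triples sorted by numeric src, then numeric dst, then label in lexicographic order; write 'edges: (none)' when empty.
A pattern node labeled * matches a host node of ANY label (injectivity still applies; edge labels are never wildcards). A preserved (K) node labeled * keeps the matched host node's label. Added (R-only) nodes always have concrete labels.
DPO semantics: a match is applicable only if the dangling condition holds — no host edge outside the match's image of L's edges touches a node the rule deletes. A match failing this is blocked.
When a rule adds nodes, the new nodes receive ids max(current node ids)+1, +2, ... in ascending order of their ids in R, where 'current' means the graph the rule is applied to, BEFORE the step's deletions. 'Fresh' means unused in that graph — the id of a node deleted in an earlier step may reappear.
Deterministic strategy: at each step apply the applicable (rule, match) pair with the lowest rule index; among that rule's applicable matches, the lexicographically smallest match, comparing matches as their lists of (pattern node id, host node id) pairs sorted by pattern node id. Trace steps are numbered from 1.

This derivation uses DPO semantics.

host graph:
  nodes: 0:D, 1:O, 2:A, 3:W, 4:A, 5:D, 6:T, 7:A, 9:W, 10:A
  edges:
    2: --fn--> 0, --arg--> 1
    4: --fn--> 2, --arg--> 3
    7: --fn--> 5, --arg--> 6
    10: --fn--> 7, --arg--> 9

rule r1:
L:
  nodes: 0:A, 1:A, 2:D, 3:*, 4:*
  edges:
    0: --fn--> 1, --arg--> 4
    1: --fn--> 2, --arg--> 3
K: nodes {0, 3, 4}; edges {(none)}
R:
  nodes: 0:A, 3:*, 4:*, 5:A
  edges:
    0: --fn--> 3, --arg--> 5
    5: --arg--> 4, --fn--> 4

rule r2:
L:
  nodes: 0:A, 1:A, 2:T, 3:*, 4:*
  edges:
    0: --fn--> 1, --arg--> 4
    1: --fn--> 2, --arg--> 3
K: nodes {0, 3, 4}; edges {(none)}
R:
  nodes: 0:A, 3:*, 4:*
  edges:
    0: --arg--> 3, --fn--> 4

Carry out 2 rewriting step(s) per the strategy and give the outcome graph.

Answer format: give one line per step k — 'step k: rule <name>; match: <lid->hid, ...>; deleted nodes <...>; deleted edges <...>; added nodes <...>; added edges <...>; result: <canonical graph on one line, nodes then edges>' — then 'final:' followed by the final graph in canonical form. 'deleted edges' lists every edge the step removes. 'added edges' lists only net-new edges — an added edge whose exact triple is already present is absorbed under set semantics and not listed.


step 1: rule r1; match: 0->4, 1->2, 2->0, 3->1, 4->3; deleted nodes 0, 2; deleted edges (2,0,fn); (2,1,arg); (4,2,fn); (4,3,arg); added nodes 11; added edges (4,1,fn); (4,11,arg); (11,3,arg); (11,3,fn); result: nodes: 1:O, 3:W, 4:A, 5:D, 6:T, 7:A, 9:W, 10:A, 11:A edges: (4,1,fn); (4,11,arg); (7,5,fn); (7,6,arg); (10,7,fn); (10,9,arg); (11,3,arg); (11,3,fn)
step 2: rule r1; match: 0->10, 1->7, 2->5, 3->6, 4->9; deleted nodes 5, 7; deleted edges (7,5,fn); (7,6,arg); (10,7,fn); (10,9,arg); added nodes 12; added edges (10,6,fn); (10,12,arg); (12,9,arg); (12,9,fn); result: nodes: 1:O, 3:W, 4:A, 6:T, 9:W, 10:A, 11:A, 12:A edges: (4,1,fn); (4,11,arg); (10,6,fn); (10,12,arg); (11,3,arg); (11,3,fn); (12,9,arg); (12,9,fn)
final:
nodes: 1:O, 3:W, 4:A, 6:T, 9:W, 10:A, 11:A, 12:A
edges: (4,1,fn); (4,11,arg); (10,6,fn); (10,12,arg); (11,3,arg); (11,3,fn); (12,9,arg); (12,9,fn)


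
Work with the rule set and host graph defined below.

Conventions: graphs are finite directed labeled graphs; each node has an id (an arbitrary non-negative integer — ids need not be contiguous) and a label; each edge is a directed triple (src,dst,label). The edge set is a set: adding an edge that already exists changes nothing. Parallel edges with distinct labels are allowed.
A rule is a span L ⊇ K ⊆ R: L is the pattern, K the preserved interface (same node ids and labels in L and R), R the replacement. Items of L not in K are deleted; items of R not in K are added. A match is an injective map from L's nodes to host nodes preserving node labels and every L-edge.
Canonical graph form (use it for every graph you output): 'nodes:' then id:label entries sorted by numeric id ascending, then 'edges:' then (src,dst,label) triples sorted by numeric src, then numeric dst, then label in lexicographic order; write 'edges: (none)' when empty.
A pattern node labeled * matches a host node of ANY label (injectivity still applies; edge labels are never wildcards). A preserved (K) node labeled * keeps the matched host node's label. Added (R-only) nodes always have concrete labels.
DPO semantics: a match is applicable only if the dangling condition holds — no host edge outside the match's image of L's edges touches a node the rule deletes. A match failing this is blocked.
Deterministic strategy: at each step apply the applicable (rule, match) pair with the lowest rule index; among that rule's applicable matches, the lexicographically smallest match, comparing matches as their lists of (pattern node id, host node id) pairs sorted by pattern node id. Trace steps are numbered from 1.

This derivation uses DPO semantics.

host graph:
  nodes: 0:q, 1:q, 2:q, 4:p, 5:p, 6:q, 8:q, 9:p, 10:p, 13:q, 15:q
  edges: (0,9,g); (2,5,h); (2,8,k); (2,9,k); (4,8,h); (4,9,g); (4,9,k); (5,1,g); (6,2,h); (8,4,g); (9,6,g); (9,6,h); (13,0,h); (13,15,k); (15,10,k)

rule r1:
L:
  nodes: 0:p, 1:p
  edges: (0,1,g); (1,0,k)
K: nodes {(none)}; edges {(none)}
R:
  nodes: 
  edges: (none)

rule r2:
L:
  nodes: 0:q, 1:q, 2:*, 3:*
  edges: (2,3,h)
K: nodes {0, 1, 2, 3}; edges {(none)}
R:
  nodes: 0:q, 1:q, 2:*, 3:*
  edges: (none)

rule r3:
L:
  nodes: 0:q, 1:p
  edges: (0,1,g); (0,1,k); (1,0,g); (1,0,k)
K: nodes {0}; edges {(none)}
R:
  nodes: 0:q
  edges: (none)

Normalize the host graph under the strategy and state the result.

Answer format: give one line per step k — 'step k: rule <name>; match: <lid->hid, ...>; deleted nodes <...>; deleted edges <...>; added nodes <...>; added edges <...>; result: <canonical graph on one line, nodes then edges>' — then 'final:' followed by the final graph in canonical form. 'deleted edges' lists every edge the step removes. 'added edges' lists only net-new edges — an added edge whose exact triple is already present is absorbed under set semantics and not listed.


step 1: rule r2; match: 0->0, 1->1, 2->2, 3->5; deleted nodes (none); deleted edges (2,5,h); added nodes (none); added edges (none); result: nodes: 0:q, 1:q, 2:q, 4:p, 5:p, 6:q, 8:q, 9:p, 10:p, 13:q, 15:q edges: (0,9,g); (2,8,k); (2,9,k); (4,8,h); (4,9,g); (4,9,k); (5,1,g); (6,2,h); (8,4,g); (9,6,g); (9,6,h); (13,0,h); (13,15,k); (15,10,k)
step 2: rule r2; match: 0->0, 1->1, 2->4, 3->8; deleted nodes (none); deleted edges (4,8,h); added nodes (none); added edges (none); result: nodes: 0:q, 1:q, 2:q, 4:p, 5:p, 6:q, 8:q, 9:p, 10:p, 13:q, 15:q edges: (0,9,g); (2,8,k); (2,9,k); (4,9,g); (4,9,k); (5,1,g); (6,2,h); (8,4,g); (9,6,g); (9,6,h); (13,0,h); (13,15,k); (15,10,k)
step 3: rule r2; match: 0->0, 1->1, 2->6, 3->2; deleted nodes (none); deleted edges (6,2,h); added nodes (none); added edges (none); result: nodes: 0:q, 1:q, 2:q, 4:p, 5:p, 6:q, 8:q, 9:p, 10:p, 13:q, 15:q edges: (0,9,g); (2,8,k); (2,9,k); (4,9,g); (4,9,k); (5,1,g); (8,4,g); (9,6,g); (9,6,h); (13,0,h); (13,15,k); (15,10,k)
step 4: rule r2; match: 0->0, 1->1, 2->9, 3->6; deleted nodes (none); deleted edges (9,6,h); added nodes (none); added edges (none); result: nodes: 0:q, 1:q, 2:q, 4:p, 5:p, 6:q, 8:q, 9:p, 10:p, 13:q, 15:q edges: (0,9,g); (2,8,k); (2,9,k); (4,9,g); (4,9,k); (5,1,g); (8,4,g); (9,6,g); (13,0,h); (13,15,k); (15,10,k)
step 5: rule r2; match: 0->1, 1->2, 2->13, 3->0; deleted nodes (none); deleted edges (13,0,h); added nodes (none); added edges (none); result: nodes: 0:q, 1:q, 2:q, 4:p, 5:p, 6:q, 8:q, 9:p, 10:p, 13:q, 15:q edges: (0,9,g); (2,8,k); (2,9,k); (4,9,g); (4,9,k); (5,1,g); (8,4,g); (9,6,g); (13,15,k); (15,10,k)
final:
nodes: 0:q, 1:q, 2:q, 4:p, 5:p, 6:q, 8:q, 9:p, 10:p, 13:q, 15:q
edges: (0,9,g); (2,8,k); (2,9,k); (4,9,g); (4,9,k); (5,1,g); (8,4,g); (9,6,g); (13,15,k); (15,10,k)


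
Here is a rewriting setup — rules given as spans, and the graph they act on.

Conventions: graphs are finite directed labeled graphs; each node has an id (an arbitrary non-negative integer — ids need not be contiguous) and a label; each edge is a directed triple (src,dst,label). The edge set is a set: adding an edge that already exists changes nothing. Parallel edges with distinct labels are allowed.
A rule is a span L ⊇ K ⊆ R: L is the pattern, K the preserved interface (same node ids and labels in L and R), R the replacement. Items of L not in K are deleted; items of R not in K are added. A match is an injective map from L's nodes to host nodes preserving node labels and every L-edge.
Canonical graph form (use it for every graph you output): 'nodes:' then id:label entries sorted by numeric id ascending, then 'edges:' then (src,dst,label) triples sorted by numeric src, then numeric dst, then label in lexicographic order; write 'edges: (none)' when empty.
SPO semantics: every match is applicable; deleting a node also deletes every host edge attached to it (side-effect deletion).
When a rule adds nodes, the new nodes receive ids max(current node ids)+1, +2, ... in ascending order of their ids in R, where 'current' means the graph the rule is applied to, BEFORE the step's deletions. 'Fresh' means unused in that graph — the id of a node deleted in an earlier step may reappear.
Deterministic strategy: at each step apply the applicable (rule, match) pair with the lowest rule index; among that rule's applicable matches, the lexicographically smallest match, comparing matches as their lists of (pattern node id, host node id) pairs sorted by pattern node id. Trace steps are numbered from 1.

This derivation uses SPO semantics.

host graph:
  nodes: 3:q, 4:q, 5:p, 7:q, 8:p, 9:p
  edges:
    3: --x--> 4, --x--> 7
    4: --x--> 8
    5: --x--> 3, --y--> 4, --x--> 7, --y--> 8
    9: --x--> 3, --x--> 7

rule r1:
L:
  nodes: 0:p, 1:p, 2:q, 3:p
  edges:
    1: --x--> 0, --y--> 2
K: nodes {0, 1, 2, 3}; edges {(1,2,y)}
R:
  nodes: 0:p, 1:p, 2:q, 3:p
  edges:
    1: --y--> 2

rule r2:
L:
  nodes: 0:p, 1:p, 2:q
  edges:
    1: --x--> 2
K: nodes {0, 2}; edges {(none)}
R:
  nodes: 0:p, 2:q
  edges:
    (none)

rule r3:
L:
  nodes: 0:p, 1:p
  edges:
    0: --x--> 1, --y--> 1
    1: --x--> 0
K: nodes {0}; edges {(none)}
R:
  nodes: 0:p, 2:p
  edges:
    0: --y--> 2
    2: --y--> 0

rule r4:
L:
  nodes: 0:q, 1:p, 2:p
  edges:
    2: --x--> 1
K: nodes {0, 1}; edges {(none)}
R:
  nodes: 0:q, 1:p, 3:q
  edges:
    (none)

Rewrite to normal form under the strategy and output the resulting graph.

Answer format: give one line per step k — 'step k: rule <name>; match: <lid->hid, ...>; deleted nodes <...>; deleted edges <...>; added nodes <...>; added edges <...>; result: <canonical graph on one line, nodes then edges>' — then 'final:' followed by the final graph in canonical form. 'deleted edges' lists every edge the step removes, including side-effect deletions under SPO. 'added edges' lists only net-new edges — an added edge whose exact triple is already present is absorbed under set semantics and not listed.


step 1: rule r2; match: 0->5, 1->9, 2->3; deleted nodes 9; deleted edges (9,3,x); (9,7,x); added nodes (none); added edges (none); result: nodes: 3:q, 4:q, 5:p, 7:q, 8:p edges: (3,4,x); (3,7,x); (4,8,x); (5,3,x); (5,4,y); (5,7,x); (5,8,y)
step 2: rule r2; match: 0->8, 1->5, 2->3; deleted nodes 5; deleted edges (5,3,x); (5,4,y); (5,7,x); (5,8,y); added nodes (none); added edges (none); result: nodes: 3:q, 4:q, 7:q, 8:p edges: (3,4,x); (3,7,x); (4,8,x)
final:
nodes: 3:q, 4:q, 7:q, 8:p
edges: (3,4,x); (3,7,x); (4,8,x)


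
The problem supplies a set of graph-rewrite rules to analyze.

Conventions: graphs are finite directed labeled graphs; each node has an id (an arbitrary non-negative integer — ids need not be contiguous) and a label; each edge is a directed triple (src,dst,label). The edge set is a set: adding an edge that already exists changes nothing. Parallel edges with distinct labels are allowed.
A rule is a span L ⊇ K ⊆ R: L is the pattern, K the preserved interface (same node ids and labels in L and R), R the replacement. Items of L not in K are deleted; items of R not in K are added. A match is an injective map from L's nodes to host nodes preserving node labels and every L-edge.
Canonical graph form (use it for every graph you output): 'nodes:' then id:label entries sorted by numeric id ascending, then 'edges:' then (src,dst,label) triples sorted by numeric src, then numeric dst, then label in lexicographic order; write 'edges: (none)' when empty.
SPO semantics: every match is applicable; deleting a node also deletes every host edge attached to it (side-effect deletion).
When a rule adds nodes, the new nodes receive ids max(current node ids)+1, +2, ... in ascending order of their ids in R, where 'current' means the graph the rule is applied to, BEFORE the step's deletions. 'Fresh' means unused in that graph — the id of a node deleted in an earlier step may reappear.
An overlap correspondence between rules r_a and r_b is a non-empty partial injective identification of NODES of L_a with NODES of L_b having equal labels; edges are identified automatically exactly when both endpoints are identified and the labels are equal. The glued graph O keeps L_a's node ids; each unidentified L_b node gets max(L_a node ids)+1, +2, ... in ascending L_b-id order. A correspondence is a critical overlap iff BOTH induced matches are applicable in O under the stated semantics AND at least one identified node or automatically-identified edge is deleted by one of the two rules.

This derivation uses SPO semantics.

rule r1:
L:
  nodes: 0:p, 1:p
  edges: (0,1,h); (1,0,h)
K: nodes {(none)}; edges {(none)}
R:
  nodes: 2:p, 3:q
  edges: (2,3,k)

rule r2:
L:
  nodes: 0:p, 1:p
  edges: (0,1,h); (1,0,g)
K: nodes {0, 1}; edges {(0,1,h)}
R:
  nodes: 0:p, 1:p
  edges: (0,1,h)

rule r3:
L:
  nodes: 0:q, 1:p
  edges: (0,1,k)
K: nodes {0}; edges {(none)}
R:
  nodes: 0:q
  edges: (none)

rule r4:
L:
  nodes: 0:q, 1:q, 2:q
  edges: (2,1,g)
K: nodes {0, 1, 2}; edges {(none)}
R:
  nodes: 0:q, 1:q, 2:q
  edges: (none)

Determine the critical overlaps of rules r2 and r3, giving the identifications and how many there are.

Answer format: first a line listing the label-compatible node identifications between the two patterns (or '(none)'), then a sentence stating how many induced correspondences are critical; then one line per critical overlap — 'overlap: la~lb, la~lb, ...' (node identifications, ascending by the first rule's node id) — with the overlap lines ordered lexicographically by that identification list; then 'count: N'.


label-compatible node identifications between L(r2) and L(r3): 0~1, 1~1
2 of the induced correspondences are critical overlaps of r2 and r3.
overlap: 0~1
overlap: 1~1
count: 2


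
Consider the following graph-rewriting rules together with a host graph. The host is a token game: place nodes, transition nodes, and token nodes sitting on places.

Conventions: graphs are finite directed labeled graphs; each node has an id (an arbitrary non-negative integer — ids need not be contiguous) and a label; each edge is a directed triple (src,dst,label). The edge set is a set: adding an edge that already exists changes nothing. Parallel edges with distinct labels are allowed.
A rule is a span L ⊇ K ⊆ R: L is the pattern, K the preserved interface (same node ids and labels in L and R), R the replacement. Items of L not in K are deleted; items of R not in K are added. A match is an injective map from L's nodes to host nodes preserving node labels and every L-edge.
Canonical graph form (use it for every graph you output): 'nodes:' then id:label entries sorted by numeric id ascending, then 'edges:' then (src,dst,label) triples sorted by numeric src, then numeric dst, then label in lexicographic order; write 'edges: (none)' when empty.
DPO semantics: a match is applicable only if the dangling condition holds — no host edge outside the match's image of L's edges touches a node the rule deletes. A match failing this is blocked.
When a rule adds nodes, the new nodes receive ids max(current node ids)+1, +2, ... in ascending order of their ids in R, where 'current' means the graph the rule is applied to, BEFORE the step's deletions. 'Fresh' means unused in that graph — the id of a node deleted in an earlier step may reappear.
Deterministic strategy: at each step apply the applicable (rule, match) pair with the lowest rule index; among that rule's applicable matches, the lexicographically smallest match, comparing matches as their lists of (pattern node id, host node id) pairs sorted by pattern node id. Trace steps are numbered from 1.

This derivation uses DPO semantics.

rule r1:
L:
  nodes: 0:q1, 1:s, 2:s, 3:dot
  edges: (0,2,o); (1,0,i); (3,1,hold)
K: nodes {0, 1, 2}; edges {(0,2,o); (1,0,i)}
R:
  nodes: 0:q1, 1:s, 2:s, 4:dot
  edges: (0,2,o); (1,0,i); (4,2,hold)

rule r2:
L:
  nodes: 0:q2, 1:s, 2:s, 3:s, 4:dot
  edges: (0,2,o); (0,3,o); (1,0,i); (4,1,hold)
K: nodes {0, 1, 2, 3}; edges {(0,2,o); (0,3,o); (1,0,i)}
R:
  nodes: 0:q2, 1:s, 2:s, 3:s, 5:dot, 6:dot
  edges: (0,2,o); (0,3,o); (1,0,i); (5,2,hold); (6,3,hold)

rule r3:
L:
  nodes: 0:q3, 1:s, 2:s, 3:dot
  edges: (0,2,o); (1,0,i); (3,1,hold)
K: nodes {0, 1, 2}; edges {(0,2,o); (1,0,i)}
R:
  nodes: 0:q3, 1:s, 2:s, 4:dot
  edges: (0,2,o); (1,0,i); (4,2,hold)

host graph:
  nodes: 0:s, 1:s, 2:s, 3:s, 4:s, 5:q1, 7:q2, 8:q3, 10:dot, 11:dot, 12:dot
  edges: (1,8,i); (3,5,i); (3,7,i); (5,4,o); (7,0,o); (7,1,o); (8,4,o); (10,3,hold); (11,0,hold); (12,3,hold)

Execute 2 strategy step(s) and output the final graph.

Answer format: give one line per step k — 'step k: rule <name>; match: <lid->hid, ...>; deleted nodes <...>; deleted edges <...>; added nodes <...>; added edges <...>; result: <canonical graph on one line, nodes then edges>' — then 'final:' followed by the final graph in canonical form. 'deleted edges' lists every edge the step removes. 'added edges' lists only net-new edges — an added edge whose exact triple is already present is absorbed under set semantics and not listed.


step 1: rule r1; match: 0->5, 1->3, 2->4, 3->10; deleted nodes 10; deleted edges (10,3,hold); added nodes 13; added edges (13,4,hold); result: nodes: 0:s, 1:s, 2:s, 3:s, 4:s, 5:q1, 7:q2, 8:q3, 11:dot, 12:dot, 13:dot edges: (1,8,i); (3,5,i); (3,7,i); (5,4,o); (7,0,o); (7,1,o); (8,4,o); (11,0,hold); (12,3,hold); (13,4,hold)
step 2: rule r1; match: 0->5, 1->3, 2->4, 3->12; deleted nodes 12; deleted edges (12,3,hold); added nodes 14; added edges (14,4,hold); result: nodes: 0:s, 1:s, 2:s, 3:s, 4:s, 5:q1, 7:q2, 8:q3, 11:dot, 13:dot, 14:dot edges: (1,8,i); (3,5,i); (3,7,i); (5,4,o); (7,0,o); (7,1,o); (8,4,o); (11,0,hold); (13,4,hold); (14,4,hold)
final:
nodes: 0:s, 1:s, 2:s, 3:s, 4:s, 5:q1, 7:q2, 8:q3, 11:dot, 13:dot, 14:dot
edges: (1,8,i); (3,5,i); (3,7,i); (5,4,o); (7,0,o); (7,1,o); (8,4,o); (11,0,hold); (13,4,hold); (14,4,hold)


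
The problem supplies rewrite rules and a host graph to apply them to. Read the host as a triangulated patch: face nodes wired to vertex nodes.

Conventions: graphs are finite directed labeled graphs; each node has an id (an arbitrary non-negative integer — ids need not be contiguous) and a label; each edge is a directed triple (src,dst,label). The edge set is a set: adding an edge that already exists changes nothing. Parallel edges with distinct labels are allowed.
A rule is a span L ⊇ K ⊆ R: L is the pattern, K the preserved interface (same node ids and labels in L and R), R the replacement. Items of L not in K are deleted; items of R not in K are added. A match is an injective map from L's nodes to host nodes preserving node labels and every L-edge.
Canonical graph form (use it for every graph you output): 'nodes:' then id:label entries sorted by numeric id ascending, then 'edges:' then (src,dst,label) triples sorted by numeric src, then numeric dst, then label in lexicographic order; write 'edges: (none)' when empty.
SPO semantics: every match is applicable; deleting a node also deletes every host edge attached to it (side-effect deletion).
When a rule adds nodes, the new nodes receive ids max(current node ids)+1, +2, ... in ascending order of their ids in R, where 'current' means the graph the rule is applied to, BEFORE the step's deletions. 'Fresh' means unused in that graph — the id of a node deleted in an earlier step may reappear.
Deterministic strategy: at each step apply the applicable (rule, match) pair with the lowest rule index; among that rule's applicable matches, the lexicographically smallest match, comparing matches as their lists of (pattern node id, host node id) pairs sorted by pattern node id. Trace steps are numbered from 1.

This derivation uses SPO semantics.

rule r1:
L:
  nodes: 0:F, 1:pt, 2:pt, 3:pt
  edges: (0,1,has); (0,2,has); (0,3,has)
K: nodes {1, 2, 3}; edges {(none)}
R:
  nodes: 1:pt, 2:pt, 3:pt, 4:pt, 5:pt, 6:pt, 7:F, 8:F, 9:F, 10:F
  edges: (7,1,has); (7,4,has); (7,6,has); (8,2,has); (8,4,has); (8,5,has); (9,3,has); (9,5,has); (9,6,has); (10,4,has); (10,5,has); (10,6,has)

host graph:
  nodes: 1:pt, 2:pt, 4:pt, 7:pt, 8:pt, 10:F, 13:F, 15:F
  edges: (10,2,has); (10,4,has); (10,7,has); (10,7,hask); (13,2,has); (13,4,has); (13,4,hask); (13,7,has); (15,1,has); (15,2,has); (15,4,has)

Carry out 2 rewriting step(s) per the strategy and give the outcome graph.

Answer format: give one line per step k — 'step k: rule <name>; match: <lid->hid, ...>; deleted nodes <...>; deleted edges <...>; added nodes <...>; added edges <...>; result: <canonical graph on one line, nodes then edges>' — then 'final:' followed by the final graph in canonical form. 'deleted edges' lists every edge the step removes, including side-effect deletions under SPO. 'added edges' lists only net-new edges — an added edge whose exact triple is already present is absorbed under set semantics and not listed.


step 1: rule r1; match: 0->10, 1->2, 2->4, 3->7; deleted nodes 10; deleted edges (10,2,has); (10,4,has); (10,7,has); (10,7,hask); added nodes 16, 17, 18, 19, 20, 21, 22; added edges (19,2,has); (19,16,has); (19,18,has); (20,4,has); (20,16,has); (20,17,has); (21,7,has); (21,17,has); (21,18,has); (22,16,has); (22,17,has); (22,18,has); result: nodes: 1:pt, 2:pt, 4:pt, 7:pt, 8:pt, 13:F, 15:F, 16:pt, 17:pt, 18:pt, 19:F, 20:F, 21:F, 22:F edges: (13,2,has); (13,4,has); (13,4,hask); (13,7,has); (15,1,has); (15,2,has); (15,4,has); (19,2,has); (19,16,has); (19,18,has); (20,4,has); (20,16,has); (20,17,has); (21,7,has); (21,17,has); (21,18,has); (22,16,has); (22,17,has); (22,18,has)
step 2: rule r1; match: 0->13, 1->2, 2->4, 3->7; deleted nodes 13; deleted edges (13,2,has); (13,4,has); (13,4,hask); (13,7,has); added nodes 23, 24, 25, 26, 27, 28, 29; added edges (26,2,has); (26,23,has); (26,25,has); (27,4,has); (27,23,has); (27,24,has); (28,7,has); (28,24,has); (28,25,has); (29,23,has); (29,24,has); (29,25,has); result: nodes: 1:pt, 2:pt, 4:pt, 7:pt, 8:pt, 15:F, 16:pt, 17:pt, 18:pt, 19:F, 20:F, 21:F, 22:F, 23:pt, 24:pt, 25:pt, 26:F, 27:F, 28:F, 29:F edges: (15,1,has); (15,2,has); (15,4,has); (19,2,has); (19,16,has); (19,18,has); (20,4,has); (20,16,has); (20,17,has); (21,7,has); (21,17,has); (21,18,has); (22,16,has); (22,17,has); (22,18,has); (26,2,has); (26,23,has); (26,25,has); (27,4,has); (27,23,has); (27,24,has); (28,7,has); (28,24,has); (28,25,has); (29,23,has); (29,24,has); (29,25,has)
final:
nodes: 1:pt, 2:pt, 4:pt, 7:pt, 8:pt, 15:F, 16:pt, 17:pt, 18:pt, 19:F, 20:F, 21:F, 22:F, 23:pt, 24:pt, 25:pt, 26:F, 27:F, 28:F, 29:F
edges: (15,1,has); (15,2,has); (15,4,has); (19,2,has); (19,16,has); (19,18,has); (20,4,has); (20,16,has); (20,17,has); (21,7,has); (21,17,has); (21,18,has); (22,16,has); (22,17,has); (22,18,has); (26,2,has); (26,23,has); (26,25,has); (27,4,has); (27,23,has); (27,24,has); (28,7,has); (28,24,has); (28,25,has); (29,23,has); (29,24,has); (29,25,has)


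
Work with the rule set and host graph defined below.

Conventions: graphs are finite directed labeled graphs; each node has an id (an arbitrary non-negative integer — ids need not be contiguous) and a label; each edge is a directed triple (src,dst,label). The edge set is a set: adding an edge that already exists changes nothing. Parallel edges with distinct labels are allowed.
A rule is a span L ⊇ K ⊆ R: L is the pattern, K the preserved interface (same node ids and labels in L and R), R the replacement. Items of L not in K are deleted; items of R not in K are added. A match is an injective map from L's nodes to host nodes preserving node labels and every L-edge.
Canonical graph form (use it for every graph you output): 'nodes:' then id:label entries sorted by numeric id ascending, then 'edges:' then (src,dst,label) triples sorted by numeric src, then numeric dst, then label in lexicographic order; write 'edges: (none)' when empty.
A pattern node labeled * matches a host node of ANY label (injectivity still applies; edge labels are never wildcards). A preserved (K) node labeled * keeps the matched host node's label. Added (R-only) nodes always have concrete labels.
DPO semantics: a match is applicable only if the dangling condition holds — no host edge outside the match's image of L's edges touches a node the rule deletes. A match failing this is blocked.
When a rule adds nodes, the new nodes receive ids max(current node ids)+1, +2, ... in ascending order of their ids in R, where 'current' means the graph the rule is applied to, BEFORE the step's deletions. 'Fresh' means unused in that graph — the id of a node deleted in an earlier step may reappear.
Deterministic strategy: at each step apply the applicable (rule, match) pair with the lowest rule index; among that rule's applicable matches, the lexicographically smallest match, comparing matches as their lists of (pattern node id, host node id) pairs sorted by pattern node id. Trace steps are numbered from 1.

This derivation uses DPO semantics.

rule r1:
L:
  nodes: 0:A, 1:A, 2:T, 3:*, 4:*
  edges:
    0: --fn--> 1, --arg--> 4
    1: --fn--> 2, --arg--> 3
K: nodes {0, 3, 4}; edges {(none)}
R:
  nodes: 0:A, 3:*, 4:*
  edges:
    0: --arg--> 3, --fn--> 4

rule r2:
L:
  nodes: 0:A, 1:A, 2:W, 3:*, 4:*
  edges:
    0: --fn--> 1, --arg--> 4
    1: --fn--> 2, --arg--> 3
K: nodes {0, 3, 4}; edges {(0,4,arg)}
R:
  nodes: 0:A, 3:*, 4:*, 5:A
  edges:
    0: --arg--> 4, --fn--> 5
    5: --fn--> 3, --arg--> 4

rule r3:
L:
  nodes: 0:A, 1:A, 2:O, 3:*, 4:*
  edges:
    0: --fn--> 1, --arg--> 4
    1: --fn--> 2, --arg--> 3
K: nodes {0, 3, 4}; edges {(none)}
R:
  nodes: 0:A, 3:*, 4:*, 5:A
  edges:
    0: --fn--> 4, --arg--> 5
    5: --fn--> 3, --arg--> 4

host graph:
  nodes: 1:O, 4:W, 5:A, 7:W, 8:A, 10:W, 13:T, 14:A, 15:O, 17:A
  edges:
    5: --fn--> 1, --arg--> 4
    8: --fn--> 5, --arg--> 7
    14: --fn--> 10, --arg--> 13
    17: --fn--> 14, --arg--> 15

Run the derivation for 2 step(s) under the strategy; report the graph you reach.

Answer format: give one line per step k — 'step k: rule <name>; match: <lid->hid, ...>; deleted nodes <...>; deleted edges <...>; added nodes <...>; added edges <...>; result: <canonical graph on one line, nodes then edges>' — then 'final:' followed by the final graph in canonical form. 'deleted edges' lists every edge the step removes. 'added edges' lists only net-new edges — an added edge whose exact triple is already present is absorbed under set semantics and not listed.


step 1: rule r2; match: 0->17, 1->14, 2->10, 3->13, 4->15; deleted nodes 10, 14; deleted edges (14,10,fn); (14,13,arg); (17,14,fn); added nodes 18; added edges (17,18,fn); (18,13,fn); (18,15,arg); result: nodes: 1:O, 4:W, 5:A, 7:W, 8:A, 13:T, 15:O, 17:A, 18:A edges: (5,1,fn); (5,4,arg); (8,5,fn); (8,7,arg); (17,15,arg); (17,18,fn); (18,13,fn); (18,15,arg)
step 2: rule r3; match: 0->8, 1->5, 2->1, 3->4, 4->7; deleted nodes 1, 5; deleted edges (5,1,fn); (5,4,arg); (8,5,fn); (8,7,arg); added nodes 19; added edges (8,7,fn); (8,19,arg); (19,4,fn); (19,7,arg); result: nodes: 4:W, 7:W, 8:A, 13:T, 15:O, 17:A, 18:A, 19:A edges: (8,7,fn); (8,19,arg); (17,15,arg); (17,18,fn); (18,13,fn); (18,15,arg); (19,4,fn); (19,7,arg)
final:
nodes: 4:W, 7:W, 8:A, 13:T, 15:O, 17:A, 18:A, 19:A
edges: (8,7,fn); (8,19,arg); (17,15,arg); (17,18,fn); (18,13,fn); (18,15,arg); (19,4,fn); (19,7,arg)


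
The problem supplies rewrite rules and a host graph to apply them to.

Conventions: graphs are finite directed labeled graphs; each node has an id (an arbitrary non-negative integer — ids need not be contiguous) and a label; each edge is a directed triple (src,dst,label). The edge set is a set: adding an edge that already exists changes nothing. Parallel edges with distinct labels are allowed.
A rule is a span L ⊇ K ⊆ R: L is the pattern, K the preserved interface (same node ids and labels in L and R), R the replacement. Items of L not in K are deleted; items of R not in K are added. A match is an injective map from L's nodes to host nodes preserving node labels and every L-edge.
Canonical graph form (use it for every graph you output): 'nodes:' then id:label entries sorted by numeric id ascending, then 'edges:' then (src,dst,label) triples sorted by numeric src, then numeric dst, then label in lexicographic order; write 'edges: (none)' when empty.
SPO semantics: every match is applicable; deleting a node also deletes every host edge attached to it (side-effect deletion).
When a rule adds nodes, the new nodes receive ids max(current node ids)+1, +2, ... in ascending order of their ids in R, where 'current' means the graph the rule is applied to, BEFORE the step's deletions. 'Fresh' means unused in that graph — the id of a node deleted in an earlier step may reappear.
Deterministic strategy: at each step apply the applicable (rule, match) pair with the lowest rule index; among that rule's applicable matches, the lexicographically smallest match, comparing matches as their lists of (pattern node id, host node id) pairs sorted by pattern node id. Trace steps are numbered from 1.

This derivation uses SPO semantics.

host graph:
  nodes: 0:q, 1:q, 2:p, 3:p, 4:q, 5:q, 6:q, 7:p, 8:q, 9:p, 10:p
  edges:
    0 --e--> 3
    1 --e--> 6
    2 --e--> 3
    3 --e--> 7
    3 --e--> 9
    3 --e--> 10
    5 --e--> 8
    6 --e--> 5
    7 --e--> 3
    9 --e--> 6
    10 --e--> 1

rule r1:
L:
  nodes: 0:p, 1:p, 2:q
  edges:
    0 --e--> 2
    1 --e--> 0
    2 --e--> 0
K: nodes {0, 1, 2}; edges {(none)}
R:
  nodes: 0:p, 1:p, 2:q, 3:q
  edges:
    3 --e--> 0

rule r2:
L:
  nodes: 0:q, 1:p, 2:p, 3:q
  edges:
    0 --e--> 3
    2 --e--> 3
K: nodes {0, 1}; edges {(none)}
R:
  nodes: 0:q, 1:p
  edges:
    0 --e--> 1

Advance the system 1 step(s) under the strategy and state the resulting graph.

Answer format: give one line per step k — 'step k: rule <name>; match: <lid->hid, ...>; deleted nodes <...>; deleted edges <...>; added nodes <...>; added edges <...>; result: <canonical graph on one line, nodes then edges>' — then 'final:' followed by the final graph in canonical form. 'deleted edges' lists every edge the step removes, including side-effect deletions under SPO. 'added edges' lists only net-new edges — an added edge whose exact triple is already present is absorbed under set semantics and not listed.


step 1: rule r2; match: 0->1, 1->2, 2->9, 3->6; deleted nodes 6, 9; deleted edges (1,6,e); (3,9,e); (6,5,e); (9,6,e); added nodes (none); added edges (1,2,e); result: nodes: 0:q, 1:q, 2:p, 3:p, 4:q, 5:q, 7:p, 8:q, 10:p edges: (0,3,e); (1,2,e); (2,3,e); (3,7,e); (3,10,e); (5,8,e); (7,3,e); (10,1,e)
final:
nodes: 0:q, 1:q, 2:p, 3:p, 4:q, 5:q, 7:p, 8:q, 10:p
edges: (0,3,e); (1,2,e); (2,3,e); (3,7,e); (3,10,e); (5,8,e); (7,3,e); (10,1,e)


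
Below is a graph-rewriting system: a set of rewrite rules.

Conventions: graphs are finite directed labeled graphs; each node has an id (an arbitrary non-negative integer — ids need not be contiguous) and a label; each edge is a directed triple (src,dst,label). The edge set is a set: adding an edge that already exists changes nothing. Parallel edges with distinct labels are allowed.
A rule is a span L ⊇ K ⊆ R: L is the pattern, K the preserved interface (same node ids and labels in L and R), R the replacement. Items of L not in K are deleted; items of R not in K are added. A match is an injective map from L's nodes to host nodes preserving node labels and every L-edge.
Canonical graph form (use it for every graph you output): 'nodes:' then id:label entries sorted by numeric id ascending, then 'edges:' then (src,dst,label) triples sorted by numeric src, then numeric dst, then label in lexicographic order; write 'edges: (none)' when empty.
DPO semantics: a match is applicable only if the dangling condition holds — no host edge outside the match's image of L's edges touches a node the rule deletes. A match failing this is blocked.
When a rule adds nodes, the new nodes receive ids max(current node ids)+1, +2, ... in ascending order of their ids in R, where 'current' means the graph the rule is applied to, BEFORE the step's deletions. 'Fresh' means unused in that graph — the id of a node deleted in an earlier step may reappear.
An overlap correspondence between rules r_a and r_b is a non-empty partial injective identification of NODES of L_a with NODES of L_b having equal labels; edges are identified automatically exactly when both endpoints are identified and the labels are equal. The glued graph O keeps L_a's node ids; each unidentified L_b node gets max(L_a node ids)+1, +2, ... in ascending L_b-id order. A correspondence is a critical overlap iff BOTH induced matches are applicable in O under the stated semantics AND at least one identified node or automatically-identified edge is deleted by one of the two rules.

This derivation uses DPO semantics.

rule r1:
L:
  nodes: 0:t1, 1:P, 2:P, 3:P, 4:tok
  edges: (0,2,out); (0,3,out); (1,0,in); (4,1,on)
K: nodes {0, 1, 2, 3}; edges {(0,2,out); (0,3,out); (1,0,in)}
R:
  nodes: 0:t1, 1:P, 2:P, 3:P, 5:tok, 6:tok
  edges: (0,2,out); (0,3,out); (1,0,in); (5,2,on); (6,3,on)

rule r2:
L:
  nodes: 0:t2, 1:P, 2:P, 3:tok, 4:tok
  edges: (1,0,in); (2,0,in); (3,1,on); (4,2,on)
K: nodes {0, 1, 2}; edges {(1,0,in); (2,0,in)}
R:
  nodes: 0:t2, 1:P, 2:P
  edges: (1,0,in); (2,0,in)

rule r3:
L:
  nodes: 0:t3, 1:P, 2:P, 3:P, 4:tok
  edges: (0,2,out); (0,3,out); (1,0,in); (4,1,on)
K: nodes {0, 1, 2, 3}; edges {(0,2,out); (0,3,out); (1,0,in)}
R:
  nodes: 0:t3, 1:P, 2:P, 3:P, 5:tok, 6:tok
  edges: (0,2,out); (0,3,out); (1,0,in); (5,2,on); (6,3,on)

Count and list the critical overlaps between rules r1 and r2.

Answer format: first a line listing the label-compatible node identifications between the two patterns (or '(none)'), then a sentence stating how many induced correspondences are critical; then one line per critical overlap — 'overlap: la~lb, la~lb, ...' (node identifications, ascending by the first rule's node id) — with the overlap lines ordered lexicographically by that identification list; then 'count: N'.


label-compatible node identifications between L(r1) and L(r2): 1~1, 1~2, 2~1, 2~2, 3~1, 3~2, 4~3, 4~4
6 of the induced correspondences are critical overlaps of r1 and r2.
overlap: 1~1, 2~2, 4~3
overlap: 1~1, 3~2, 4~3
overlap: 1~1, 4~3
overlap: 1~2, 2~1, 4~4
overlap: 1~2, 3~1, 4~4
overlap: 1~2, 4~4
count: 6


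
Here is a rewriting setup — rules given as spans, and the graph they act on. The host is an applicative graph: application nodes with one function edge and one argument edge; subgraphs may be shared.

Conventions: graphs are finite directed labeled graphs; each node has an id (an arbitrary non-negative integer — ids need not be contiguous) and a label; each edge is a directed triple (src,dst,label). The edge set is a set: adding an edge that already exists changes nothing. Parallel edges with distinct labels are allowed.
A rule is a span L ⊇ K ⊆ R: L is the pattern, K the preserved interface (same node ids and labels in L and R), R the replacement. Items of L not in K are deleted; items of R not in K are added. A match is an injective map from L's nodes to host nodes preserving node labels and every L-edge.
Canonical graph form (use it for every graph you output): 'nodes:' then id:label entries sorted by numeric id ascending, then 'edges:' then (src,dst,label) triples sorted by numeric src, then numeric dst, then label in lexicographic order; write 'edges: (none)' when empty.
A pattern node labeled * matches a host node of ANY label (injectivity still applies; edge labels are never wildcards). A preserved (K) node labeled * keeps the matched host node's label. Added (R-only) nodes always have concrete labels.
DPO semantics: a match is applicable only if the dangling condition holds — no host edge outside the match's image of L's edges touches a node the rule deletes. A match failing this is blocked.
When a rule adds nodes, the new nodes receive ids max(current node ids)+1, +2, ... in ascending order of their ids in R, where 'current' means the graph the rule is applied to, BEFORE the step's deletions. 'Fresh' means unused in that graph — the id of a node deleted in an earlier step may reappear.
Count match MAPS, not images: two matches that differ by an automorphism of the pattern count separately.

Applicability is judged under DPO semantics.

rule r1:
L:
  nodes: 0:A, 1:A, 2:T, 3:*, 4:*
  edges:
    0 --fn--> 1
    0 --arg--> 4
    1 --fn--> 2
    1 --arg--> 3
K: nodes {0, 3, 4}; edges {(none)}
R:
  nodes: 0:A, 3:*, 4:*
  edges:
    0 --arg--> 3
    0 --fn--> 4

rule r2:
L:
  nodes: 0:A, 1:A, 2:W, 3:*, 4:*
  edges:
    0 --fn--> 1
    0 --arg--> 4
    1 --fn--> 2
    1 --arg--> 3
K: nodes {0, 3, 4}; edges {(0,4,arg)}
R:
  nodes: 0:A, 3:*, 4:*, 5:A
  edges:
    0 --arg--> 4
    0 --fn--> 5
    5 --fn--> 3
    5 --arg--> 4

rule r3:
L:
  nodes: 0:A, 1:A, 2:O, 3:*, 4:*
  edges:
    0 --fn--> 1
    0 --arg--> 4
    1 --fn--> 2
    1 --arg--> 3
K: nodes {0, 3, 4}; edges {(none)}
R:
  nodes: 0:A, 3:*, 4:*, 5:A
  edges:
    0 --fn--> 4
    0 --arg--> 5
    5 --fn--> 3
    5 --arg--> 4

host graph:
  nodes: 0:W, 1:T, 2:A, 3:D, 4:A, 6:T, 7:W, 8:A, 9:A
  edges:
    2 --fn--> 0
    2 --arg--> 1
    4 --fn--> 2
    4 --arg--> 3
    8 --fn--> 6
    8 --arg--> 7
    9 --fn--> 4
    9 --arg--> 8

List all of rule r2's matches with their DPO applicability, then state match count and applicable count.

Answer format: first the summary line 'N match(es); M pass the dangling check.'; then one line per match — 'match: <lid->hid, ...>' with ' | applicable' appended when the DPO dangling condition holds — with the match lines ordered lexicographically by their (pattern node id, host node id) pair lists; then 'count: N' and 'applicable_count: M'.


1 match(es); 1 pass the dangling check.
match: 0->4, 1->2, 2->0, 3->1, 4->3 | applicable
count: 1
applicable_count: 1
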